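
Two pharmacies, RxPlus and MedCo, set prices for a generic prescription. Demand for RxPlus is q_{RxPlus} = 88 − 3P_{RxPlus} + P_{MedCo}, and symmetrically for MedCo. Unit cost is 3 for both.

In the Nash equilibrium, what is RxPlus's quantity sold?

49.2

RxPlus's profit: π = (P_{RxPlus} − 3)(88 − 3P_{RxPlus} + P_{MedCo}).
∂π/∂P_{RxPlus} = 97 − 6P_{RxPlus} + P_{MedCo} = 0 ⇒ P_{RxPlus} = 97/6 + (1/6)P_{MedCo}.
By symmetry P_{MedCo} = P_{RxPlus}; substituting into the reaction function, (5/6)P_{RxPlus} = 97/6 and P_{RxPlus} = 19.4.
q_{RxPlus} = 88 − 3·19.4 + 19.4 = 49.2.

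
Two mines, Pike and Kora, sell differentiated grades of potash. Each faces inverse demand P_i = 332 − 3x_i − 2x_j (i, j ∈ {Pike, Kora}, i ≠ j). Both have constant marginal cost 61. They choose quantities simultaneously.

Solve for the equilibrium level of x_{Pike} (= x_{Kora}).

33.875

Mine Pike's profit: π = x_{Pike}(332 − 3x_{Pike} − 2x_{Kora}) − 61x_{Pike}.
∂π/∂x_{Pike} = 271 − 6x_{Pike} − 2x_{Kora} = 0 ⇒ x_{Pike} = 271/6 − (1/3)x_{Kora}.
By symmetry x_{Kora} = x_{Pike}; substituting into the reaction function, (4/3)x_{Pike} = 271/6 and x_{Pike} = 33.875.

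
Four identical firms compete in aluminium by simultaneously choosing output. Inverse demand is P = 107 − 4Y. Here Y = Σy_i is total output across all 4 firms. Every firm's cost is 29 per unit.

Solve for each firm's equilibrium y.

A representative firm's profit is π_i = y_i(107 − 4Y) − 29y_i, with Y = y_i + Σ_{j≠i} y_j.
First-order condition: 78 − 8y_i − 4Σ_{j≠i} y_j = 0.
In a symmetric equilibrium every firm chooses the same y, so Σ_{j≠i} y_j = 3y. The condition becomes 78 − 20y = 0, giving y = 78/20 = 3.9.

3.9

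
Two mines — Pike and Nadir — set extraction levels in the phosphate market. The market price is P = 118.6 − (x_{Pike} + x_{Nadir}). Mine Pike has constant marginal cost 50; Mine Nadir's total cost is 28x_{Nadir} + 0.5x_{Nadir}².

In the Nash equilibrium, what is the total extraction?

Mine Pike's profit: π = x_{Pike}(118.6 − (x_{Pike} + x_{Nadir})) − 50x_{Pike}.
∂π/∂x_{Pike} = 68.6 − 2x_{Pike} − x_{Nadir} = 0, so x_{Pike} = 34.3 − 0.5x_{Nadir}.
For Nadir: ∂π/∂x_{Nadir} = 90.6 − 3x_{Nadir} − x_{Pike} = 0 ⇒ x_{Nadir} = 30.2 − (1/3)x_{Pike}.
Solving the two reaction functions simultaneously: (1 − (−0.5)(−1/3))x_{Pike} = 34.3 − 0.5·30.2, so (5/6)x_{Pike} = 19.2 and x_{Pike} = 23.04.
Then x_{Nadir} = 30.2 − (1/3)·23.04 = 22.52.
Total extraction: 23.04 + 22.52 = 45.56.

45.56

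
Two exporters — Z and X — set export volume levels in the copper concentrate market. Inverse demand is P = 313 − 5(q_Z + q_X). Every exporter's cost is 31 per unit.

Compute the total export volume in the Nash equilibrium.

37.6

Exporter Z's profit: π = q_Z(313 − 5(q_Z + q_X)) − 31q_Z.
∂π/∂q_Z = 282 − 10q_Z − 5q_X = 0, so q_Z = 28.2 − 0.5q_X.
By symmetry q_X = q_Z; substituting into the reaction function, 1.5q_Z = 28.2 and q_Z = 18.8.
Total export volume: 18.8 + 18.8 = 37.6.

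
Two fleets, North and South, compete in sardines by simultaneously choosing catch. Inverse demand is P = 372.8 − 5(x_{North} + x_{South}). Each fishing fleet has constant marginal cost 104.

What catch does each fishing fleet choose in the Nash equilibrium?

Fishing fleet North's profit: π = x_{North}(372.8 − 5(x_{North} + x_{South})) − 104x_{North}.
∂π/∂x_{North} = 268.8 − 10x_{North} − 5x_{South} = 0, so x_{North} = 26.88 − 0.5x_{South}.
By symmetry x_{South} = x_{North}; substituting into the reaction function, 1.5x_{North} = 26.88 and x_{North} = 17.92.

17.92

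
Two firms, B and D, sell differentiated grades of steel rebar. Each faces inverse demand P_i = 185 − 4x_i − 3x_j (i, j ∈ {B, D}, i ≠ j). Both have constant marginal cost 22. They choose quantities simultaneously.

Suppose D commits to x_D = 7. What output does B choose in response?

17.75

Firm B's profit: π = x_B(185 − 4x_B − 3x_D) − 22x_B.
∂π/∂x_B = 163 − 8x_B − 3x_D = 0 ⇒ x_B = 20.375 − 0.375x_D.
At x_D = 7: x_B = 20.375 − 0.375·7 = 17.75.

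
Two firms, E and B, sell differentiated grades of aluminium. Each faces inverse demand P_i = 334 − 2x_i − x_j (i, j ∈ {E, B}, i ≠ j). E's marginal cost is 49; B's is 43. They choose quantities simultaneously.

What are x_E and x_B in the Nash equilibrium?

Firm E's profit: π = x_E(334 − 2x_E − x_B) − 49x_E.
∂π/∂x_E = 285 − 4x_E − x_B = 0 ⇒ x_E = 71.25 − 0.25x_B.
Similarly x_B = 72.75 − 0.25x_E.
Substituting the second reaction function into the first: x_E = 71.25 − 0.25(72.75 − 0.25x_E), which gives 0.9375x_E = 53.0625 ⇒ x_E = 56.6.
Then x_B = 72.75 − 0.25·56.6 = 58.6.

56.6, 58.6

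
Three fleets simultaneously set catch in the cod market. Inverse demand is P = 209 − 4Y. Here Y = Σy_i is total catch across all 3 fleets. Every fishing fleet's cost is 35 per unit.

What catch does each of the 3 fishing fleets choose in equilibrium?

A representative fishing fleet's profit is π_i = y_i(209 − 4Y) − 35y_i, with Y = y_i + Σ_{j≠i} y_j.
First-order condition: 174 − 8y_i − 4Σ_{j≠i} y_j = 0.
In a symmetric equilibrium every fishing fleet chooses the same y, so Σ_{j≠i} y_j = 2y. The condition becomes 174 − 16y = 0, giving y = 174/16 = 10.875.

10.875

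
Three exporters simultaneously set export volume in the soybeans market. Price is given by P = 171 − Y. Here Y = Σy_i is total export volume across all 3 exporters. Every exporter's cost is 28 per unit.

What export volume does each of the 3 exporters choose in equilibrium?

35.75

A representative exporter's profit is π_i = y_i(171 − Y) − 28y_i, with Y = y_i + Σ_{j≠i} y_j.
First-order condition: 143 − 2y_i − Σ_{j≠i} y_j = 0.
Imposing symmetry (y_j = y for all j) turns Σ_{j≠i} y_j into 2y, so 143 = 4y and y = 35.75.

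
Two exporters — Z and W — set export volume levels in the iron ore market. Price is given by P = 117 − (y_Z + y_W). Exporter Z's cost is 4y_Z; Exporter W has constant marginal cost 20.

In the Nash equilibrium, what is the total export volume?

70

Exporter Z's profit: π = y_Z(117 − (y_Z + y_W)) − 4y_Z.
∂π/∂y_Z = 113 − 2y_Z − y_W = 0, so y_Z = 56.5 − 0.5y_W.
By the same steps for W: y_W = 48.5 − 0.5y_Z.
Substituting the second reaction function into the first: y_Z = 56.5 − 0.5(48.5 − 0.5y_Z), which gives 0.75y_Z = 32.25 ⇒ y_Z = 43.
Then y_W = 48.5 − 0.5·43 = 27.
Total export volume: 43 + 27 = 70.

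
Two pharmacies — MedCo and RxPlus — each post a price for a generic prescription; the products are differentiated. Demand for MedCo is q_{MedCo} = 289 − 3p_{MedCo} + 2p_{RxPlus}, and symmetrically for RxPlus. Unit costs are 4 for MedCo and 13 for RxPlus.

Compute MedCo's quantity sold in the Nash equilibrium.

MedCo's profit: π = (p_{MedCo} − 4)(289 − 3p_{MedCo} + 2p_{RxPlus}).
∂π/∂p_{MedCo} = 301 − 6p_{MedCo} + 2p_{RxPlus} = 0 ⇒ p_{MedCo} = 301/6 + (1/3)p_{RxPlus}.
Similarly p_{RxPlus} = 164/3 + (1/3)p_{MedCo}.
Solving the two reaction functions simultaneously: (1 − (1/3)(1/3))p_{MedCo} = 301/6 + (1/3)·(164/3), so (8/9)p_{MedCo} = 1231/18 and p_{MedCo} = 76.9375.
Then p_{RxPlus} = 164/3 + (1/3)·76.9375 = 80.3125.
q_{MedCo} = 289 − 3·76.9375 + 2·80.3125 = 218.8125.

218.8125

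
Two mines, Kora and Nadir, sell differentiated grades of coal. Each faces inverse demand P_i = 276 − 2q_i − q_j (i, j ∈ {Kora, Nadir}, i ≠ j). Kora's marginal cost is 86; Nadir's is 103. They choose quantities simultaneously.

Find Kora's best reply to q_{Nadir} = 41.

Mine Kora's profit: π = q_{Kora}(276 − 2q_{Kora} − q_{Nadir}) − 86q_{Kora}.
∂π/∂q_{Kora} = 190 − 4q_{Kora} − q_{Nadir} = 0 ⇒ q_{Kora} = 47.5 − 0.25q_{Nadir}.
At q_{Nadir} = 41: q_{Kora} = 47.5 − 0.25·41 = 37.25.

37.25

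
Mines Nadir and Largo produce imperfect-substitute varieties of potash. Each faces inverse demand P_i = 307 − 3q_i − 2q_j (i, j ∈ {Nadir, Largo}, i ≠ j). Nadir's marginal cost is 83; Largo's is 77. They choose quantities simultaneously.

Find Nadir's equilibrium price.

165.875

Mine Nadir's profit: π = q_{Nadir}(307 − 3q_{Nadir} − 2q_{Largo}) − 83q_{Nadir}.
∂π/∂q_{Nadir} = 224 − 6q_{Nadir} − 2q_{Largo} = 0 ⇒ q_{Nadir} = 112/3 − (1/3)q_{Largo}.
Similarly q_{Largo} = 115/3 − (1/3)q_{Nadir}.
Substituting the second reaction function into the first: q_{Nadir} = 112/3 − (1/3)(115/3 − (1/3)q_{Nadir}), which gives (8/9)q_{Nadir} = 221/9 ⇒ q_{Nadir} = 27.625.
Then q_{Largo} = 115/3 − (1/3)·27.625 = 29.125.
P_{Nadir} = 307 − 3·27.625 − 2·29.125 = 165.875.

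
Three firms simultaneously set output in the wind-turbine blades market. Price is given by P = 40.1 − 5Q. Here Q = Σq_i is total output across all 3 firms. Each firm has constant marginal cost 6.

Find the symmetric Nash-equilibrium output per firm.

1.705

A representative firm's profit is π_i = q_i(40.1 − 5Q) − 6q_i, with Q = q_i + Σ_{j≠i} q_j.
First-order condition: 34.1 − 10q_i − 5Σ_{j≠i} q_j = 0.
In a symmetric equilibrium every firm chooses the same q, so Σ_{j≠i} q_j = 2q. The condition becomes 34.1 − 20q = 0, giving q = 34.1/20 = 1.705.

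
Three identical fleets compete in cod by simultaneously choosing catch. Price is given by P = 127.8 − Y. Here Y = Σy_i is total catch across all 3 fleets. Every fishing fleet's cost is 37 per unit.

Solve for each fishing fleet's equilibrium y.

A representative fishing fleet's profit is π_i = y_i(127.8 − Y) − 37y_i, with Y = y_i + Σ_{j≠i} y_j.
First-order condition: 90.8 − 2y_i − Σ_{j≠i} y_j = 0.
In a symmetric equilibrium every fishing fleet chooses the same y, so Σ_{j≠i} y_j = 2y. The condition becomes 90.8 − 4y = 0, giving y = 90.8/4 = 22.7.

22.7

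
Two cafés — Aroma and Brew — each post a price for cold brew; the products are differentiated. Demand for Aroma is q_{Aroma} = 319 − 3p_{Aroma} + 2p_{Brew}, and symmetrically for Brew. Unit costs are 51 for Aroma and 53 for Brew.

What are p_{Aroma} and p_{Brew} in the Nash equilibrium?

118.375, 119.125

Aroma's profit: π = (p_{Aroma} − 51)(319 − 3p_{Aroma} + 2p_{Brew}).
∂π/∂p_{Aroma} = 472 − 6p_{Aroma} + 2p_{Brew} = 0 ⇒ p_{Aroma} = 236/3 + (1/3)p_{Brew}.
Similarly p_{Brew} = 239/3 + (1/3)p_{Aroma}.
Plugging p_{Brew} into Aroma's best response: p_{Aroma} = 236/3 + (1/3)(239/3 + (1/3)p_{Aroma}) ⇒ (8/9)p_{Aroma} = 947/9, so p_{Aroma} = 118.375.
Then p_{Brew} = 239/3 + (1/3)·118.375 = 119.125.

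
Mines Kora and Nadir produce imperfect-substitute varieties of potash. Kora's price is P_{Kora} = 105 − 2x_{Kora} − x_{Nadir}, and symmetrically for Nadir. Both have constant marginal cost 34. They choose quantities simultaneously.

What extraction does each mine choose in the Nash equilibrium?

Mine Kora's profit: π = x_{Kora}(105 − 2x_{Kora} − x_{Nadir}) − 34x_{Kora}.
∂π/∂x_{Kora} = 71 − 4x_{Kora} − x_{Nadir} = 0 ⇒ x_{Kora} = 17.75 − 0.25x_{Nadir}.
The game is symmetric, so in equilibrium x_{Nadir} = x_{Kora}: the reaction function gives 1.25x_{Kora} = 17.75, hence x_{Kora} = 14.2.

14.2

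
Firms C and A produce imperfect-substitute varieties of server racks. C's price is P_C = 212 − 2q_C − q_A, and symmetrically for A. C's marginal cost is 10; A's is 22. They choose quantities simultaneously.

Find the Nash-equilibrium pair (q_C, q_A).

Firm C's profit: π = q_C(212 − 2q_C − q_A) − 10q_C.
∂π/∂q_C = 202 − 4q_C − q_A = 0 ⇒ q_C = 50.5 − 0.25q_A.
Similarly q_A = 47.5 − 0.25q_C.
Substituting the second reaction function into the first: q_C = 50.5 − 0.25(47.5 − 0.25q_C), which gives 0.9375q_C = 38.625 ⇒ q_C = 41.2.
Then q_A = 47.5 − 0.25·41.2 = 37.2.

41.2, 37.2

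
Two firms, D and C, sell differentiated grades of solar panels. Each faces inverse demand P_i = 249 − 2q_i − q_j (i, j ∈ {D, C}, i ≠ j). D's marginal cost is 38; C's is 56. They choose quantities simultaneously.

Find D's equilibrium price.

Firm D's profit: π = q_D(249 − 2q_D − q_C) − 38q_D.
∂π/∂q_D = 211 − 4q_D − q_C = 0 ⇒ q_D = 52.75 − 0.25q_C.
Similarly q_C = 48.25 − 0.25q_D.
Substituting the second reaction function into the first: q_D = 52.75 − 0.25(48.25 − 0.25q_D), which gives 0.9375q_D = 40.6875 ⇒ q_D = 43.4.
Then q_C = 48.25 − 0.25·43.4 = 37.4.
P_D = 249 − 2·43.4 − 37.4 = 124.8.

124.8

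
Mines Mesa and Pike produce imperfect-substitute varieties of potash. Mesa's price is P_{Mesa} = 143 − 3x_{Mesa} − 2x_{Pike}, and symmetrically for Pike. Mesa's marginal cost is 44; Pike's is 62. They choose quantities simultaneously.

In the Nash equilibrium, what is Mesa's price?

84.5

Mine Mesa's profit: π = x_{Mesa}(143 − 3x_{Mesa} − 2x_{Pike}) − 44x_{Mesa}.
∂π/∂x_{Mesa} = 99 − 6x_{Mesa} − 2x_{Pike} = 0 ⇒ x_{Mesa} = 16.5 − (1/3)x_{Pike}.
Similarly x_{Pike} = 13.5 − (1/3)x_{Mesa}.
Plugging x_{Pike} into Mesa's best response: x_{Mesa} = 16.5 − (1/3)(13.5 − (1/3)x_{Mesa}) ⇒ (8/9)x_{Mesa} = 12, so x_{Mesa} = 13.5.
Then x_{Pike} = 13.5 − (1/3)·13.5 = 9.
P_{Mesa} = 143 − 3·13.5 − 2·9 = 84.5.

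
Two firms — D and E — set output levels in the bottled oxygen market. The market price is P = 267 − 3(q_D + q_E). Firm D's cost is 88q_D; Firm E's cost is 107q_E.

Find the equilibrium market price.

Firm D's profit: π = q_D(267 − 3(q_D + q_E)) − 88q_D.
∂π/∂q_D = 179 − 6q_D − 3q_E = 0, so q_D = 179/6 − 0.5q_E.
By the same steps for E: q_E = 80/3 − 0.5q_D.
Solving the two reaction functions simultaneously: (1 − (−0.5)(−0.5))q_D = 179/6 − 0.5·(80/3), so 0.75q_D = 16.5 and q_D = 22.
Then q_E = 80/3 − 0.5·22 = 47/3.
Equilibrium price: P = 267 − 3·(113/3) = 154.

154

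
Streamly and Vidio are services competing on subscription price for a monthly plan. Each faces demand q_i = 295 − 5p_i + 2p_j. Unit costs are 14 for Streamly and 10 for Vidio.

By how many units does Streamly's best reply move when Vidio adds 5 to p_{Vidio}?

Streamly's profit: π = (p_{Streamly} − 14)(295 − 5p_{Streamly} + 2p_{Vidio}).
∂π/∂p_{Streamly} = 365 − 10p_{Streamly} + 2p_{Vidio} = 0 ⇒ p_{Streamly} = 36.5 + 0.2p_{Vidio}.
The reaction-function slope is 0.2, so a 5-unit rise in p_{Vidio} moves p_{Streamly} by 0.2 × 5 = 1. Streamly's best response rises — the actions are strategic complements.

1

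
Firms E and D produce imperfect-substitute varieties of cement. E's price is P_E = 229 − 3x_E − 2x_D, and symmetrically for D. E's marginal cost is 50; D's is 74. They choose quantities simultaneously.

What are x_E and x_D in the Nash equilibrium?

23.875, 17.875

Firm E's profit: π = x_E(229 − 3x_E − 2x_D) − 50x_E.
∂π/∂x_E = 179 − 6x_E − 2x_D = 0 ⇒ x_E = 179/6 − (1/3)x_D.
Similarly x_D = 155/6 − (1/3)x_E.
Plugging x_D into E's best response: x_E = 179/6 − (1/3)(155/6 − (1/3)x_E) ⇒ (8/9)x_E = 191/9, so x_E = 23.875.
Then x_D = 155/6 − (1/3)·23.875 = 17.875.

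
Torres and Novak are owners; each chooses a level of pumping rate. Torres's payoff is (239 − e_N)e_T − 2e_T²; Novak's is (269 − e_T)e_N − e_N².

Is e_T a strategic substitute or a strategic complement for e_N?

Expanding Torres's payoff: 239e_T − e_Ne_T − 2e_T².
∂π/∂e_T = 239 − e_N − 4e_T = 0, so e_T = 59.75 − 0.25e_N.
The best-response slope de_T/de_N = −0.25 < 0: the reaction function is downward-sloping, so the choices are strategic substitutes.

strategic substitutes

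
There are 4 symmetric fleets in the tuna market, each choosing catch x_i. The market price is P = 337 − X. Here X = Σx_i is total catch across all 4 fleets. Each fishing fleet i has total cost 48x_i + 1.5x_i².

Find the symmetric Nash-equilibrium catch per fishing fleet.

A representative fishing fleet's profit is π_i = x_i(337 − X) − 48x_i − 1.5x_i², with X = x_i + Σ_{j≠i} x_j.
First-order condition: 289 − 5x_i − Σ_{j≠i} x_j = 0.
With identical fishing fleets, set every x_j = x: then 289 − 5x − 3x = 0, i.e. x = 289/8 = 36.125.

36.125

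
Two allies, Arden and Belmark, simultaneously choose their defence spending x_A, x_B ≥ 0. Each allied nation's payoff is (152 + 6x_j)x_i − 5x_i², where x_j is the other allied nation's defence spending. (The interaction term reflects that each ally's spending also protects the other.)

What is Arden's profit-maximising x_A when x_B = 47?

43.4

Arden's payoff is (152 + 6x_B)x_A − 5x_A².
∂π/∂x_A = 152 + 6x_B − 10x_A = 0, so x_A = 15.2 + 0.6x_B.
At x_B = 47: x_A = 15.2 + 0.6·47 = 43.4.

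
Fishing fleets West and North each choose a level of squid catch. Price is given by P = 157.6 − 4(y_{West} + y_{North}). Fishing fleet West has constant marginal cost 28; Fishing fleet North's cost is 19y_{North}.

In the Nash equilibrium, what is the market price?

Fishing fleet West's profit: π = y_{West}(157.6 − 4(y_{West} + y_{North})) − 28y_{West}.
∂π/∂y_{West} = 129.6 − 8y_{West} − 4y_{North} = 0, so y_{West} = 16.2 − 0.5y_{North}.
By the same steps for North: y_{North} = 17.325 − 0.5y_{West}.
Plugging y_{North} into West's best response: y_{West} = 16.2 − 0.5(17.325 − 0.5y_{West}) ⇒ 0.75y_{West} = 7.5375, so y_{West} = 10.05.
Then y_{North} = 17.325 − 0.5·10.05 = 12.3.
Equilibrium price: P = 157.6 − 4·22.35 = 68.2.

68.2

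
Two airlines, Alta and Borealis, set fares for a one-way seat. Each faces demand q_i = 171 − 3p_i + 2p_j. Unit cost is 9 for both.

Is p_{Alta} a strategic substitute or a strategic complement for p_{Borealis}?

Alta's profit: π = (p_{Alta} − 9)(171 − 3p_{Alta} + 2p_{Borealis}).
∂π/∂p_{Alta} = 198 − 6p_{Alta} + 2p_{Borealis} = 0 ⇒ p_{Alta} = 33 + (1/3)p_{Borealis}.
The best-response slope dp_{Alta}/dp_{Borealis} = 1/3 > 0: the reaction function is upward-sloping, so the choices are strategic complements.

strategic complements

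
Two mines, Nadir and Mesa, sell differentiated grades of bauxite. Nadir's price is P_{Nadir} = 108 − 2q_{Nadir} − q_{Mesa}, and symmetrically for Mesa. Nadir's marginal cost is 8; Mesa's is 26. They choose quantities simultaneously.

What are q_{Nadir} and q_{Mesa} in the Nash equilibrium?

Mine Nadir's profit: π = q_{Nadir}(108 − 2q_{Nadir} − q_{Mesa}) − 8q_{Nadir}.
∂π/∂q_{Nadir} = 100 − 4q_{Nadir} − q_{Mesa} = 0 ⇒ q_{Nadir} = 25 − 0.25q_{Mesa}.
Similarly q_{Mesa} = 20.5 − 0.25q_{Nadir}.
Plugging q_{Mesa} into Nadir's best response: q_{Nadir} = 25 − 0.25(20.5 − 0.25q_{Nadir}) ⇒ 0.9375q_{Nadir} = 19.875, so q_{Nadir} = 21.2.
Then q_{Mesa} = 20.5 − 0.25·21.2 = 15.2.

21.2, 15.2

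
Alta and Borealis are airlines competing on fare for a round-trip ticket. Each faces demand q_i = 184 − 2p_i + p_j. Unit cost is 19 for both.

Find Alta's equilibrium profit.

Alta's profit: π = (p_{Alta} − 19)(184 − 2p_{Alta} + p_{Borealis}).
∂π/∂p_{Alta} = 222 − 4p_{Alta} + p_{Borealis} = 0 ⇒ p_{Alta} = 55.5 + 0.25p_{Borealis}.
Setting p_{Alta} = p_{Borealis} in the reaction function: p_{Alta} = 55.5 + 0.25p_{Alta}, so p_{Alta} = 55.5 / 0.75 = 74.
q_{Alta} = 184 − 2·74 + 74 = 110.
Profit = (74 − 19)·110 = 6050.

6050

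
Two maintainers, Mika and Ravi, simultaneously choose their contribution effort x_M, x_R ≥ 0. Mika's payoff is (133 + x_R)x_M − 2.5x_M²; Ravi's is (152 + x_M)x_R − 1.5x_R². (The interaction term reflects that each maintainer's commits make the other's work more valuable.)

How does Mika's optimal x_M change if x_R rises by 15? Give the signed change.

3

Expanding Mika's payoff: 133x_M + x_Rx_M − 2.5x_M².
∂π/∂x_M = 133 + x_R − 5x_M = 0, so x_M = 26.6 + 0.2x_R.
The reaction-function slope is 0.2, so a 15-unit rise in x_R moves x_M by 0.2 × 15 = 3. Mika's best response rises — the actions are strategic complements.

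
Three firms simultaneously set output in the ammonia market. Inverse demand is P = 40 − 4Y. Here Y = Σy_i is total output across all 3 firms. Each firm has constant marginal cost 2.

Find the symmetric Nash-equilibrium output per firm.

2.375

A representative firm's profit is π_i = y_i(40 − 4Y) − 2y_i, with Y = y_i + Σ_{j≠i} y_j.
First-order condition: 38 − 8y_i − 4Σ_{j≠i} y_j = 0.
In a symmetric equilibrium every firm chooses the same y, so Σ_{j≠i} y_j = 2y. The condition becomes 38 − 16y = 0, giving y = 38/16 = 2.375.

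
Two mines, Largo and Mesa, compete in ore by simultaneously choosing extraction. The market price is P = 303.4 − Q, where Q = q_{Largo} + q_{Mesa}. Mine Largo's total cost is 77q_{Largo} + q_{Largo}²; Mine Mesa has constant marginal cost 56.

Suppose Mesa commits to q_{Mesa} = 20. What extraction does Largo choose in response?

51.6

Mine Largo's profit: π = q_{Largo}(303.4 − (q_{Largo} + q_{Mesa})) − 77q_{Largo} − q_{Largo}².
∂π/∂q_{Largo} = 226.4 − 4q_{Largo} − q_{Mesa} = 0, so q_{Largo} = 56.6 − 0.25q_{Mesa}.
At q_{Mesa} = 20: q_{Largo} = 56.6 − 0.25·20 = 51.6.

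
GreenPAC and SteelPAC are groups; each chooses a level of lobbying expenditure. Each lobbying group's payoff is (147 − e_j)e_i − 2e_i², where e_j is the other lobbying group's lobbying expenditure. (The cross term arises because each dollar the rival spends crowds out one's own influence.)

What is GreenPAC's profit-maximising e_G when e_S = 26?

GreenPAC's payoff is (147 − e_S)e_G − 2e_G².
∂π/∂e_G = 147 − e_S − 4e_G = 0, so e_G = 36.75 − 0.25e_S.
At e_S = 26: e_G = 36.75 − 0.25·26 = 30.25.

30.25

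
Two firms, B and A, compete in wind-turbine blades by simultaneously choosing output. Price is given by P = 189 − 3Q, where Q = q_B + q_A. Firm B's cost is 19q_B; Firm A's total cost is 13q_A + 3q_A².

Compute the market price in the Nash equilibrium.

91

Firm B's profit: π = q_B(189 − 3(q_B + q_A)) − 19q_B.
∂π/∂q_B = 170 − 6q_B − 3q_A = 0, so q_B = 85/3 − 0.5q_A.
For A: ∂π/∂q_A = 176 − 12q_A − 3q_B = 0 ⇒ q_A = 44/3 − 0.25q_B.
Plugging q_A into B's best response: q_B = 85/3 − 0.5(44/3 − 0.25q_B) ⇒ 0.875q_B = 21, so q_B = 24.
Then q_A = 44/3 − 0.25·24 = 26/3.
Equilibrium price: P = 189 − 3·(98/3) = 91.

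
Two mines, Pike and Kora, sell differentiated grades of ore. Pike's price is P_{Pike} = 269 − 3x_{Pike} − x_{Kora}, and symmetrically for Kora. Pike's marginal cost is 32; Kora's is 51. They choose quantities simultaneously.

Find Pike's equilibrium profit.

Mine Pike's profit: π = x_{Pike}(269 − 3x_{Pike} − x_{Kora}) − 32x_{Pike}.
∂π/∂x_{Pike} = 237 − 6x_{Pike} − x_{Kora} = 0 ⇒ x_{Pike} = 39.5 − (1/6)x_{Kora}.
Similarly x_{Kora} = 109/3 − (1/6)x_{Pike}.
Solving the two reaction functions simultaneously: (1 − (−1/6)(−1/6))x_{Pike} = 39.5 − (1/6)·(109/3), so (35/36)x_{Pike} = 301/9 and x_{Pike} = 34.4.
Then x_{Kora} = 109/3 − (1/6)·34.4 = 30.6.
P_{Pike} = 269 − 3·34.4 − 30.6 = 135.2.
Profit = (135.2 − 32)·34.4 = 3550.08.

3550.08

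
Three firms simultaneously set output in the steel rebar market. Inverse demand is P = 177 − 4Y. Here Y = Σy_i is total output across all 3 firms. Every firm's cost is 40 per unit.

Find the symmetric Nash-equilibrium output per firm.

8.5625

A representative firm's profit is π_i = y_i(177 − 4Y) − 40y_i, with Y = y_i + Σ_{j≠i} y_j.
First-order condition: 137 − 8y_i − 4Σ_{j≠i} y_j = 0.
Imposing symmetry (y_j = y for all j) turns Σ_{j≠i} y_j into 2y, so 137 = 16y and y = 8.5625.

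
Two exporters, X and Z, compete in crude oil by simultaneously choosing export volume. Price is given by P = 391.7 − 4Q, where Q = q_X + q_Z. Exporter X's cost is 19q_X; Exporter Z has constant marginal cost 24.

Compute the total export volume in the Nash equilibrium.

Exporter X's profit: π = q_X(391.7 − 4(q_X + q_Z)) − 19q_X.
∂π/∂q_X = 372.7 − 8q_X − 4q_Z = 0, so q_X = 46.5875 − 0.5q_Z.
By the same steps for Z: q_Z = 45.9625 − 0.5q_X.
Plugging q_Z into X's best response: q_X = 46.5875 − 0.5(45.9625 − 0.5q_X) ⇒ 0.75q_X = 3777/160, so q_X = 31.475.
Then q_Z = 45.9625 − 0.5·31.475 = 30.225.
Total export volume: 31.475 + 30.225 = 61.7.

61.7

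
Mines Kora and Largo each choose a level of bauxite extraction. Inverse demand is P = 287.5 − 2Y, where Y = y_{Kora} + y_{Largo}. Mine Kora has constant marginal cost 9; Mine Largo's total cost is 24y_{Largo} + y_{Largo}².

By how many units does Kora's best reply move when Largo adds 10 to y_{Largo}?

Mine Kora's profit: π = y_{Kora}(287.5 − 2(y_{Kora} + y_{Largo})) − 9y_{Kora}.
∂π/∂y_{Kora} = 278.5 − 4y_{Kora} − 2y_{Largo} = 0, so y_{Kora} = 69.625 − 0.5y_{Largo}.
The reaction-function slope is −0.5, so a 10-unit rise in y_{Largo} moves y_{Kora} by −0.5 × 10 = −5. Kora's best response falls — the actions are strategic substitutes.

-5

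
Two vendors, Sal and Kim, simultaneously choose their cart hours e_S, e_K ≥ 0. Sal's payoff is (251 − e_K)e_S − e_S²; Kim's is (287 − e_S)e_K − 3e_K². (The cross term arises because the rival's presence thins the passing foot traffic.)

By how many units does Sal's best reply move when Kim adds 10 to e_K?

-5

Expanding Sal's payoff: 251e_S − e_Ke_S − e_S².
∂π/∂e_S = 251 − e_K − 2e_S = 0, so e_S = 125.5 − 0.5e_K.
The reaction-function slope is −0.5, so a 10-unit rise in e_K moves e_S by −0.5 × 10 = −5. Sal's best response falls — the actions are strategic substitutes.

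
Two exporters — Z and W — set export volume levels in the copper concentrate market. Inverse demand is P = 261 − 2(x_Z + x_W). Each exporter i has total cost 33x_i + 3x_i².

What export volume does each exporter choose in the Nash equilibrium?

Exporter Z's profit: π = x_Z(261 − 2(x_Z + x_W)) − 33x_Z − 3x_Z².
∂π/∂x_Z = 228 − 10x_Z − 2x_W = 0, so x_Z = 22.8 − 0.2x_W.
By symmetry x_W = x_Z; substituting into the reaction function, 1.2x_Z = 22.8 and x_Z = 19.

19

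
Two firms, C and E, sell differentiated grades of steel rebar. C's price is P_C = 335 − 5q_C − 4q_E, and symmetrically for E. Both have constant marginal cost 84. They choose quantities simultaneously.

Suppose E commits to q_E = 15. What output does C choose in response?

19.1

Firm C's profit: π = q_C(335 − 5q_C − 4q_E) − 84q_C.
∂π/∂q_C = 251 − 10q_C − 4q_E = 0 ⇒ q_C = 25.1 − 0.4q_E.
At q_E = 15: q_C = 25.1 − 0.4·15 = 19.1.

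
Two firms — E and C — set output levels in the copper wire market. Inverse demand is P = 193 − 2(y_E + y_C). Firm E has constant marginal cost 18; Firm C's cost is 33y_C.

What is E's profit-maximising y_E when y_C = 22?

Firm E's profit: π = y_E(193 − 2(y_E + y_C)) − 18y_E.
∂π/∂y_E = 175 − 4y_E − 2y_C = 0, so y_E = 43.75 − 0.5y_C.
At y_C = 22: y_E = 43.75 − 0.5·22 = 32.75.

32.75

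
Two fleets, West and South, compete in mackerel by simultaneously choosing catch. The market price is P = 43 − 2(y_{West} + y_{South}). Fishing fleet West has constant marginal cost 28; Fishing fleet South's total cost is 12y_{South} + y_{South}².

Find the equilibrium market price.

Fishing fleet West's profit: π = y_{West}(43 − 2(y_{West} + y_{South})) − 28y_{West}.
∂π/∂y_{West} = 15 − 4y_{West} − 2y_{South} = 0, so y_{West} = 3.75 − 0.5y_{South}.
For South: ∂π/∂y_{South} = 31 − 6y_{South} − 2y_{West} = 0 ⇒ y_{South} = 31/6 − (1/3)y_{West}.
Plugging y_{South} into West's best response: y_{West} = 3.75 − 0.5(31/6 − (1/3)y_{West}) ⇒ (5/6)y_{West} = 7/6, so y_{West} = 1.4.
Then y_{South} = 31/6 − (1/3)·1.4 = 4.7.
Equilibrium price: P = 43 − 2·6.1 = 30.8.

30.8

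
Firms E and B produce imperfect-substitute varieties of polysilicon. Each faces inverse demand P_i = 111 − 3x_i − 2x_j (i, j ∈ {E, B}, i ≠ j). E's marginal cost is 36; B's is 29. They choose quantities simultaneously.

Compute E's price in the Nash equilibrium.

Firm E's profit: π = x_E(111 − 3x_E − 2x_B) − 36x_E.
∂π/∂x_E = 75 − 6x_E − 2x_B = 0 ⇒ x_E = 12.5 − (1/3)x_B.
Similarly x_B = 41/3 − (1/3)x_E.
Plugging x_B into E's best response: x_E = 12.5 − (1/3)(41/3 − (1/3)x_E) ⇒ (8/9)x_E = 143/18, so x_E = 8.9375.
Then x_B = 41/3 − (1/3)·8.9375 = 10.6875.
P_E = 111 − 3·8.9375 − 2·10.6875 = 62.8125.

62.8125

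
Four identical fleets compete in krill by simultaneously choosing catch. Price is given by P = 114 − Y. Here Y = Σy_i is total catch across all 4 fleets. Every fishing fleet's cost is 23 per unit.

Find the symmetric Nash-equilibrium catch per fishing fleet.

A representative fishing fleet's profit is π_i = y_i(114 − Y) − 23y_i, with Y = y_i + Σ_{j≠i} y_j.
First-order condition: 91 − 2y_i − Σ_{j≠i} y_j = 0.
With identical fishing fleets, set every y_j = y: then 91 − 2y − 3y = 0, i.e. y = 91/5 = 18.2.

18.2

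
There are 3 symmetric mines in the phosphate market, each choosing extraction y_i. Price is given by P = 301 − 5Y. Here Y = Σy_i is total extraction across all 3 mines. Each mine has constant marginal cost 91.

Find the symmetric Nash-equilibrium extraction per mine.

10.5

A representative mine's profit is π_i = y_i(301 − 5Y) − 91y_i, with Y = y_i + Σ_{j≠i} y_j.
First-order condition: 210 − 10y_i − 5Σ_{j≠i} y_j = 0.
In a symmetric equilibrium every mine chooses the same y, so Σ_{j≠i} y_j = 2y. The condition becomes 210 − 20y = 0, giving y = 210/20 = 10.5.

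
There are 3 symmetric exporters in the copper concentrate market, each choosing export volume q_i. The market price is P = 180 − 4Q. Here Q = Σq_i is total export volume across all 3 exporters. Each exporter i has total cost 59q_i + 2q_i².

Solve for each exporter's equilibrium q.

A representative exporter's profit is π_i = q_i(180 − 4Q) − 59q_i − 2q_i², with Q = q_i + Σ_{j≠i} q_j.
First-order condition: 121 − 12q_i − 4Σ_{j≠i} q_j = 0.
With identical exporters, set every q_j = q: then 121 − 12q − 8q = 0, i.e. q = 121/20 = 6.05.

6.05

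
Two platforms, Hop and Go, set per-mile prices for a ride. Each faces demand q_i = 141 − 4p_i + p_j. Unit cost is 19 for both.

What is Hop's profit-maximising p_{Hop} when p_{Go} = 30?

Hop's profit: π = (p_{Hop} − 19)(141 − 4p_{Hop} + p_{Go}).
∂π/∂p_{Hop} = 217 − 8p_{Hop} + p_{Go} = 0 ⇒ p_{Hop} = 27.125 + 0.125p_{Go}.
At p_{Go} = 30: p_{Hop} = 27.125 + 0.125·30 = 30.875.

30.875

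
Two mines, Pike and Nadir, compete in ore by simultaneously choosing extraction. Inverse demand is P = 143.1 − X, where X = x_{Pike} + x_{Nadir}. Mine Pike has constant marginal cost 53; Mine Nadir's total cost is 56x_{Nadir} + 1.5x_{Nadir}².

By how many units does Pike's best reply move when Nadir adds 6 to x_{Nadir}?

Mine Pike's profit: π = x_{Pike}(143.1 − (x_{Pike} + x_{Nadir})) − 53x_{Pike}.
∂π/∂x_{Pike} = 90.1 − 2x_{Pike} − x_{Nadir} = 0, so x_{Pike} = 45.05 − 0.5x_{Nadir}.
The reaction-function slope is −0.5, so a 6-unit rise in x_{Nadir} moves x_{Pike} by −0.5 × 6 = −3. Pike's best response falls — the actions are strategic substitutes.

-3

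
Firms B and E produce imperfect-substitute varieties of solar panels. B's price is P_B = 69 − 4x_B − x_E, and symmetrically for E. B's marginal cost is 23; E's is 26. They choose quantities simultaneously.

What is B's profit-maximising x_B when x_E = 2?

Firm B's profit: π = x_B(69 − 4x_B − x_E) − 23x_B.
∂π/∂x_B = 46 − 8x_B − x_E = 0 ⇒ x_B = 5.75 − 0.125x_E.
At x_E = 2: x_B = 5.75 − 0.125·2 = 5.5.

5.5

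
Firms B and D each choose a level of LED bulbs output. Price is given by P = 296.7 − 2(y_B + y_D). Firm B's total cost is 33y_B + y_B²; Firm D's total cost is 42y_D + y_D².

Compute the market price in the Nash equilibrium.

167.1

Firm B's profit: π = y_B(296.7 − 2(y_B + y_D)) − 33y_B − y_B².
∂π/∂y_B = 263.7 − 6y_B − 2y_D = 0, so y_B = 43.95 − (1/3)y_D.
By the same steps for D: y_D = 42.45 − (1/3)y_B.
Solving the two reaction functions simultaneously: (1 − (−1/3)(−1/3))y_B = 43.95 − (1/3)·42.45, so (8/9)y_B = 29.8 and y_B = 33.525.
Then y_D = 42.45 − (1/3)·33.525 = 31.275.
Equilibrium price: P = 296.7 − 2·64.8 = 167.1.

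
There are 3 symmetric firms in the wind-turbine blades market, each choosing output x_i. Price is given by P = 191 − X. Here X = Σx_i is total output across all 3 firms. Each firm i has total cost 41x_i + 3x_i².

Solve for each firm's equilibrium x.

15

A representative firm's profit is π_i = x_i(191 − X) − 41x_i − 3x_i², with X = x_i + Σ_{j≠i} x_j.
First-order condition: 150 − 8x_i − Σ_{j≠i} x_j = 0.
In a symmetric equilibrium every firm chooses the same x, so Σ_{j≠i} x_j = 2x. The condition becomes 150 − 10x = 0, giving x = 150/10 = 15.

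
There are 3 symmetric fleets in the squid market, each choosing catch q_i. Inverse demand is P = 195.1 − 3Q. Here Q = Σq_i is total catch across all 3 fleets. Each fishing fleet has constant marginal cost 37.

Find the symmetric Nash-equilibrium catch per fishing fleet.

13.175

A representative fishing fleet's profit is π_i = q_i(195.1 − 3Q) − 37q_i, with Q = q_i + Σ_{j≠i} q_j.
First-order condition: 158.1 − 6q_i − 3Σ_{j≠i} q_j = 0.
Imposing symmetry (q_j = q for all j) turns Σ_{j≠i} q_j into 2q, so 158.1 = 12q and q = 13.175.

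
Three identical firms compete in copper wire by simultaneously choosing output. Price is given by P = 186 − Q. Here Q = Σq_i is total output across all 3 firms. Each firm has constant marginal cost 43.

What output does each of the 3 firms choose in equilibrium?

A representative firm's profit is π_i = q_i(186 − Q) − 43q_i, with Q = q_i + Σ_{j≠i} q_j.
First-order condition: 143 − 2q_i − Σ_{j≠i} q_j = 0.
In a symmetric equilibrium every firm chooses the same q, so Σ_{j≠i} q_j = 2q. The condition becomes 143 − 4q = 0, giving q = 143/4 = 35.75.

35.75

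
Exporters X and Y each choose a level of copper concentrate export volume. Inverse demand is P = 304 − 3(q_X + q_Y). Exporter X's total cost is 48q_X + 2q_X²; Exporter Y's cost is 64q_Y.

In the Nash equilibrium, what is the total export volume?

48

Exporter X's profit: π = q_X(304 − 3(q_X + q_Y)) − 48q_X − 2q_X².
∂π/∂q_X = 256 − 10q_X − 3q_Y = 0, so q_X = 25.6 − 0.3q_Y.
For Y: ∂π/∂q_Y = 240 − 6q_Y − 3q_X = 0 ⇒ q_Y = 40 − 0.5q_X.
Substituting the second reaction function into the first: q_X = 25.6 − 0.3(40 − 0.5q_X), which gives 0.85q_X = 13.6 ⇒ q_X = 16.
Then q_Y = 40 − 0.5·16 = 32.
Total export volume: 16 + 32 = 48.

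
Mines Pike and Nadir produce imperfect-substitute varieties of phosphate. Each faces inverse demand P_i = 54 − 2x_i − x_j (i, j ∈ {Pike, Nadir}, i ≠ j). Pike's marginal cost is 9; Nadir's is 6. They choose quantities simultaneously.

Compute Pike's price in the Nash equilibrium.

26.6

Mine Pike's profit: π = x_{Pike}(54 − 2x_{Pike} − x_{Nadir}) − 9x_{Pike}.
∂π/∂x_{Pike} = 45 − 4x_{Pike} − x_{Nadir} = 0 ⇒ x_{Pike} = 11.25 − 0.25x_{Nadir}.
Similarly x_{Nadir} = 12 − 0.25x_{Pike}.
Plugging x_{Nadir} into Pike's best response: x_{Pike} = 11.25 − 0.25(12 − 0.25x_{Pike}) ⇒ 0.9375x_{Pike} = 8.25, so x_{Pike} = 8.8.
Then x_{Nadir} = 12 − 0.25·8.8 = 9.8.
P_{Pike} = 54 − 2·8.8 − 9.8 = 26.6.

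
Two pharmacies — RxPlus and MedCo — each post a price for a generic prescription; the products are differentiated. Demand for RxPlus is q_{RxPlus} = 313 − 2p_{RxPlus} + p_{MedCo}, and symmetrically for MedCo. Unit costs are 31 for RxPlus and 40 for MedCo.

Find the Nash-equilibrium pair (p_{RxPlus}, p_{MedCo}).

126.2, 129.8

RxPlus's profit: π = (p_{RxPlus} − 31)(313 − 2p_{RxPlus} + p_{MedCo}).
∂π/∂p_{RxPlus} = 375 − 4p_{RxPlus} + p_{MedCo} = 0 ⇒ p_{RxPlus} = 93.75 + 0.25p_{MedCo}.
Similarly p_{MedCo} = 98.25 + 0.25p_{RxPlus}.
Solving the two reaction functions simultaneously: (1 − (0.25)(0.25))p_{RxPlus} = 93.75 + 0.25·98.25, so 0.9375p_{RxPlus} = 118.3125 and p_{RxPlus} = 126.2.
Then p_{MedCo} = 98.25 + 0.25·126.2 = 129.8.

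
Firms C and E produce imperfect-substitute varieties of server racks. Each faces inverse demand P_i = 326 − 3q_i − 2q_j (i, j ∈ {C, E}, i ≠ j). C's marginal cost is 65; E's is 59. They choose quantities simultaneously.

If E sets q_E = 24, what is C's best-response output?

35.5

Firm C's profit: π = q_C(326 − 3q_C − 2q_E) − 65q_C.
∂π/∂q_C = 261 − 6q_C − 2q_E = 0 ⇒ q_C = 43.5 − (1/3)q_E.
At q_E = 24: q_C = 43.5 − (1/3)·24 = 35.5.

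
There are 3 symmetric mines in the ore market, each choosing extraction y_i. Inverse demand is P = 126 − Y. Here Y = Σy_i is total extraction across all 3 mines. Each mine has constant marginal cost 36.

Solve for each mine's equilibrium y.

22.5

A representative mine's profit is π_i = y_i(126 − Y) − 36y_i, with Y = y_i + Σ_{j≠i} y_j.
First-order condition: 90 − 2y_i − Σ_{j≠i} y_j = 0.
Imposing symmetry (y_j = y for all j) turns Σ_{j≠i} y_j into 2y, so 90 = 4y and y = 22.5.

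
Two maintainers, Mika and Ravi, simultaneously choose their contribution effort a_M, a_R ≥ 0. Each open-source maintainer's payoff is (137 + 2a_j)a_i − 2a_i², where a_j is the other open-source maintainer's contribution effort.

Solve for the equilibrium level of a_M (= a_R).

Mika's payoff is (137 + 2a_R)a_M − 2a_M².
∂π/∂a_M = 137 + 2a_R − 4a_M = 0, so a_M = 34.25 + 0.5a_R.
The game is symmetric, so in equilibrium a_R = a_M: the reaction function gives 0.5a_M = 34.25, hence a_M = 68.5.

68.5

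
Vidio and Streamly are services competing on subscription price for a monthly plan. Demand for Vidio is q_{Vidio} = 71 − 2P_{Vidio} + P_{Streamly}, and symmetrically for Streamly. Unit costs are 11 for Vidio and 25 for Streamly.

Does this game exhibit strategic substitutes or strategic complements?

strategic complements

Vidio's profit: π = (P_{Vidio} − 11)(71 − 2P_{Vidio} + P_{Streamly}).
∂π/∂P_{Vidio} = 93 − 4P_{Vidio} + P_{Streamly} = 0 ⇒ P_{Vidio} = 23.25 + 0.25P_{Streamly}.
The best-response slope dP_{Vidio}/dP_{Streamly} = 0.25 > 0: the reaction function is upward-sloping, so the choices are strategic complements.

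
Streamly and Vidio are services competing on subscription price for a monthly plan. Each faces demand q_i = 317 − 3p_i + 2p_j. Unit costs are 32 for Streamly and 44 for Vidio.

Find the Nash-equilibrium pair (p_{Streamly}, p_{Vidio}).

105.5, 110

Streamly's profit: π = (p_{Streamly} − 32)(317 − 3p_{Streamly} + 2p_{Vidio}).
∂π/∂p_{Streamly} = 413 − 6p_{Streamly} + 2p_{Vidio} = 0 ⇒ p_{Streamly} = 413/6 + (1/3)p_{Vidio}.
Similarly p_{Vidio} = 449/6 + (1/3)p_{Streamly}.
Substituting the second reaction function into the first: p_{Streamly} = 413/6 + (1/3)(449/6 + (1/3)p_{Streamly}), which gives (8/9)p_{Streamly} = 844/9 ⇒ p_{Streamly} = 105.5.
Then p_{Vidio} = 449/6 + (1/3)·105.5 = 110.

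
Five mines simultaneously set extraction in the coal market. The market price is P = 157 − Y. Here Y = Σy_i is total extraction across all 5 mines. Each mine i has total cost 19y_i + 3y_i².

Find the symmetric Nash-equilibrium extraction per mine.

11.5

A representative mine's profit is π_i = y_i(157 − Y) − 19y_i − 3y_i², with Y = y_i + Σ_{j≠i} y_j.
First-order condition: 138 − 8y_i − Σ_{j≠i} y_j = 0.
In a symmetric equilibrium every mine chooses the same y, so Σ_{j≠i} y_j = 4y. The condition becomes 138 − 12y = 0, giving y = 138/12 = 11.5.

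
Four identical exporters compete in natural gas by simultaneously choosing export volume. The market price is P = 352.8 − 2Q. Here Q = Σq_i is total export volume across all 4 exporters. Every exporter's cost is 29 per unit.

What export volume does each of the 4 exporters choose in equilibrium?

A representative exporter's profit is π_i = q_i(352.8 − 2Q) − 29q_i, with Q = q_i + Σ_{j≠i} q_j.
First-order condition: 323.8 − 4q_i − 2Σ_{j≠i} q_j = 0.
In a symmetric equilibrium every exporter chooses the same q, so Σ_{j≠i} q_j = 3q. The condition becomes 323.8 − 10q = 0, giving q = 323.8/10 = 32.38.

32.38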